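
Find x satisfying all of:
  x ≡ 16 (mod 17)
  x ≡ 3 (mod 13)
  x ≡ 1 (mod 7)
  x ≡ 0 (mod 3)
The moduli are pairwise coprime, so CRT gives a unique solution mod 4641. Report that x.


Product of moduli M = 17 · 13 · 7 · 3 = 4641.
Merge one congruence at a time:
  Start: x ≡ 16 (mod 17).
  Combine with x ≡ 3 (mod 13); new modulus lcm = 221.
    Write x = 16 + 17·t and substitute into x ≡ 3 (mod 13): 17·t ≡ 3 − 16 = -13 (mod 13).
    Reduce coefficients mod 13: 4·t ≡ 0 (mod 13).
    The inverse of 4 mod 13 is 10 (since 4·10 = 40 = 3·13 + 1), so t ≡ 10·0 = 0 ≡ 0 (mod 13).
    Then x = 16 + 17·0 = 16, valid modulo lcm(17, 13) = 221: x ≡ 16 (mod 221).
  Combine with x ≡ 1 (mod 7); new modulus lcm = 1547.
    Write x = 16 + 221·t and substitute into x ≡ 1 (mod 7): 221·t ≡ 1 − 16 = -15 (mod 7).
    Reduce coefficients mod 7: 4·t ≡ 6 (mod 7).
    The inverse of 4 mod 7 is 2 (since 4·2 = 8 = 1·7 + 1), so t ≡ 2·6 = 12 ≡ 5 (mod 7).
    Then x = 16 + 221·5 = 1121, valid modulo lcm(221, 7) = 1547: x ≡ 1121 (mod 1547).
  Combine with x ≡ 0 (mod 3); new modulus lcm = 4641.
    Write x = 1121 + 1547·t and substitute into x ≡ 0 (mod 3): 1547·t ≡ 0 − 1121 = -1121 (mod 3).
    Reduce coefficients mod 3: 2·t ≡ 1 (mod 3).
    The inverse of 2 mod 3 is 2 (since 2·2 = 4 = 1·3 + 1), so t ≡ 2·1 = 2 ≡ 2 (mod 3).
    Then x = 1121 + 1547·2 = 4215, valid modulo lcm(1547, 3) = 4641: x ≡ 4215 (mod 4641).
Verify against each original: 4215 mod 17 = 16, 4215 mod 13 = 3, 4215 mod 7 = 1, 4215 mod 3 = 0.

x ≡ 4215 (mod 4641).


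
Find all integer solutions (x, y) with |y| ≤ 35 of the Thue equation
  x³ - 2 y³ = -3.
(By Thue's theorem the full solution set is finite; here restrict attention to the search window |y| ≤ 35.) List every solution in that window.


The equation is x³ - 2y³ = -3. For fixed y, x³ = 2·y³ − 3, so a solution requires the RHS to be a perfect cube.
Strategy: iterate y from -35 to 35, compute RHS = 2·y³ − 3, and check whether it is a (positive or negative) perfect cube.
Check small values of y:
  y = 0: RHS = -3 is not a perfect cube.
  y = 1: RHS = -1 = (-1)³ ⇒ x = -1 works.
  y = -1: RHS = -5 is not a perfect cube.
  y = 2: RHS = 13 is not a perfect cube.
  y = -2: RHS = -19 is not a perfect cube.
  y = 3: RHS = 51 is not a perfect cube.
  y = -3: RHS = -57 is not a perfect cube.
Continuing, at y = 4: RHS = 125 = (5)³ ⇒ x = 5 works.
Searching the remaining y in |y| ≤ 35 finds no further solutions.
Collected solutions: (-1, 1), (5, 4).

Solutions (with |y| ≤ 35): (-1, 1), (5, 4).


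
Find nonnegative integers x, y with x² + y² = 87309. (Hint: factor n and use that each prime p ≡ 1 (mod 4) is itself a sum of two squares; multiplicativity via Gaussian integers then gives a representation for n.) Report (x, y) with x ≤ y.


Step 1: Factor n = 87309 = 3^2 · 89 · 109.
Step 2: Check the mod-4 condition on each prime factor: 3 ≡ 3 (mod 4), exponent 2 (must be even); 89 ≡ 1 (mod 4), exponent 1; 109 ≡ 1 (mod 4), exponent 1.
All primes ≡ 3 (mod 4) appear to even exponent (or don't appear), so by the two-squares theorem n IS expressible as a sum of two squares.
Step 3: Build a representation. Group n = k² · m with k = 3 and m = 89 · 109 = 9701 (a product of primes ≡ 1 (mod 4)); a representation of m scales to one of n via (k·x)² + (k·y)² = k²(x² + y²). Each prime p ≡ 1 (mod 4) is itself a sum of two squares; find a² by testing p − a² for a perfect square:
  89: 89 − 1² = 88, 89 − 2² = 85, 89 − 3² = 80, 89 − 4² = 73, 89 − 5² = 64 = 8² ⇒ 89 = 5² + 8².
  109: 109 − 1² = 108, 109 − 2² = 105, 109 − 3² = 100 = 10² ⇒ 109 = 3² + 10².
  Combine using the Brahmagupta–Fibonacci identity (a² + b²)(c² + d²) = (ac − bd)² + (ad + bc)² = (ac + bd)² + (ad − bc)²:
  89 · 109 = 9701: from (5² + 8²)(3² + 10²), take (5·3 − 8·10, 5·10 + 8·3) = (15 − 80, 50 + 24) = (-65, 74); dropping signs (only squares matter) gives (65, 74); check 65² + 74² = 4225 + 5476 = 9701 ✓.
  Scale by k = 3: (3·65, 3·74) = (195, 222).
Step 4: Order so x ≤ y and verify: 195² + 222² = 38025 + 49284 = 87309 = n. ✓

n = 87309 = 195² + 222² (one valid representation with x ≤ y).


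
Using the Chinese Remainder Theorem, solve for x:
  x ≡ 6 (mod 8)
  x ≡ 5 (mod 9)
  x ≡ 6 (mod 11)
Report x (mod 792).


Moduli 8, 9, 11 are pairwise coprime; by CRT there is a unique solution modulo M = 8 · 9 · 11 = 792.
Solve pairwise, accumulating the modulus:
  Start with x ≡ 6 (mod 8).
  Combine with x ≡ 5 (mod 9): since gcd(8, 9) = 1, we get a unique residue mod 72.
    Write x = 6 + 8·t and substitute into x ≡ 5 (mod 9): 8·t ≡ 5 − 6 = -1 (mod 9).
    Reduce coefficients mod 9: 8·t ≡ 8 (mod 9).
    The inverse of 8 mod 9 is 8 (since 8·8 = 64 = 7·9 + 1), so t ≡ 8·8 = 64 ≡ 1 (mod 9).
    Then x = 6 + 8·1 = 14, valid modulo lcm(8, 9) = 72: x ≡ 14 (mod 72).
  Combine with x ≡ 6 (mod 11): since gcd(72, 11) = 1, we get a unique residue mod 792.
    Write x = 14 + 72·t and substitute into x ≡ 6 (mod 11): 72·t ≡ 6 − 14 = -8 (mod 11).
    Reduce coefficients mod 11: 6·t ≡ 3 (mod 11).
    The inverse of 6 mod 11 is 2 (since 6·2 = 12 = 1·11 + 1), so t ≡ 2·3 = 6 ≡ 6 (mod 11).
    Then x = 14 + 72·6 = 446, valid modulo lcm(72, 11) = 792: x ≡ 446 (mod 792).
Verify: 446 mod 8 = 6 ✓, 446 mod 9 = 5 ✓, 446 mod 11 = 6 ✓.

x ≡ 446 (mod 792).


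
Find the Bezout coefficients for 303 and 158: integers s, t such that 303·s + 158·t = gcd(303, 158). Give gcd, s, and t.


Euclidean algorithm on (303, 158) — divide until remainder is 0:
  303 = 1 · 158 + 145
  158 = 1 · 145 + 13
  145 = 11 · 13 + 2
  13 = 6 · 2 + 1
  2 = 2 · 1 + 0
gcd(303, 158) = 1.
Track Bezout coefficients alongside the remainders: start with r₀ = 303 = a·1 + b·0 (s = 1, t = 0) and r₁ = 158 = a·0 + b·1 (s = 0, t = 1); each new remainder r_{k+1} = r_{k-1} − q_k·r_k inherits s_{k+1} = s_{k-1} − q_k·s_k, t_{k+1} = t_{k-1} − q_k·t_k, so r_k = a·s_k + b·t_k at every step:
  q = 1: r = 145, s = 1 − 1·0 = 1, t = 0 − 1·1 = -1  (check: 303·1 + 158·(-1) = 145)
  q = 1: r = 13, s = 0 − 1·1 = -1, t = 1 − 1·(-1) = 2  (check: 303·(-1) + 158·2 = 13)
  q = 11: r = 2, s = 1 − 11·(-1) = 12, t = -1 − 11·2 = -23  (check: 303·12 + 158·(-23) = 2)
  q = 6: r = 1, s = -1 − 6·12 = -73, t = 2 − 6·(-23) = 140  (check: 303·(-73) + 158·140 = 1)
The row with r = 1 (the gcd) gives the Bezout coefficients s = -73, t = 140.
Result: 303 · (-73) + 158 · (140) = 1.

gcd(303, 158) = 1; s = -73, t = 140 (check: 303·(-73) + 158·140 = 1).


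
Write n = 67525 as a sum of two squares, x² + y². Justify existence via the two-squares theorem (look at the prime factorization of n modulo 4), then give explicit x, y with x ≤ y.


Step 1: Factor n = 67525 = 5^2 · 37 · 73.
Step 2: Check the mod-4 condition on each prime factor: 5 ≡ 1 (mod 4), exponent 2; 37 ≡ 1 (mod 4), exponent 1; 73 ≡ 1 (mod 4), exponent 1.
All primes ≡ 3 (mod 4) appear to even exponent (or don't appear), so by the two-squares theorem n IS expressible as a sum of two squares.
Step 3: Build a representation. Group n = k² · m with k = 5 and m = 37 · 73 = 2701 (a product of primes ≡ 1 (mod 4)); a representation of m scales to one of n via (k·x)² + (k·y)² = k²(x² + y²). Each prime p ≡ 1 (mod 4) is itself a sum of two squares; find a² by testing p − a² for a perfect square:
  37: 37 − 1² = 36 = 6² ⇒ 37 = 1² + 6².
  73: 73 − 1² = 72, 73 − 2² = 69, 73 − 3² = 64 = 8² ⇒ 73 = 3² + 8².
  Combine using the Brahmagupta–Fibonacci identity (a² + b²)(c² + d²) = (ac − bd)² + (ad + bc)² = (ac + bd)² + (ad − bc)²:
  37 · 73 = 2701: from (1² + 6²)(3² + 8²), take (1·3 − 6·8, 1·8 + 6·3) = (3 − 48, 8 + 18) = (-45, 26); dropping signs (only squares matter) gives (45, 26); check 45² + 26² = 2025 + 676 = 2701 ✓.
  Scale by k = 5: (5·45, 5·26) = (225, 130).
Step 4: Order so x ≤ y and verify: 130² + 225² = 16900 + 50625 = 67525 = n. ✓

n = 67525 = 130² + 225² (one valid representation with x ≤ y).


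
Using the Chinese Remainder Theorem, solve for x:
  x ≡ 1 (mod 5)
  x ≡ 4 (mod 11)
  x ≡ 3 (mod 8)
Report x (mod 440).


Moduli 5, 11, 8 are pairwise coprime; by CRT there is a unique solution modulo M = 5 · 11 · 8 = 440.
Solve pairwise, accumulating the modulus:
  Start with x ≡ 1 (mod 5).
  Combine with x ≡ 4 (mod 11): since gcd(5, 11) = 1, we get a unique residue mod 55.
    Write x = 1 + 5·t and substitute into x ≡ 4 (mod 11): 5·t ≡ 4 − 1 = 3 (mod 11).
    The inverse of 5 mod 11 is 9 (since 5·9 = 45 = 4·11 + 1), so t ≡ 9·3 = 27 ≡ 5 (mod 11).
    Then x = 1 + 5·5 = 26, valid modulo lcm(5, 11) = 55: x ≡ 26 (mod 55).
  Combine with x ≡ 3 (mod 8): since gcd(55, 8) = 1, we get a unique residue mod 440.
    Write x = 26 + 55·t and substitute into x ≡ 3 (mod 8): 55·t ≡ 3 − 26 = -23 (mod 8).
    Reduce coefficients mod 8: 7·t ≡ 1 (mod 8).
    The inverse of 7 mod 8 is 7 (since 7·7 = 49 = 6·8 + 1), so t ≡ 7·1 = 7 ≡ 7 (mod 8).
    Then x = 26 + 55·7 = 411, valid modulo lcm(55, 8) = 440: x ≡ 411 (mod 440).
Verify: 411 mod 5 = 1 ✓, 411 mod 11 = 4 ✓, 411 mod 8 = 3 ✓.

x ≡ 411 (mod 440).


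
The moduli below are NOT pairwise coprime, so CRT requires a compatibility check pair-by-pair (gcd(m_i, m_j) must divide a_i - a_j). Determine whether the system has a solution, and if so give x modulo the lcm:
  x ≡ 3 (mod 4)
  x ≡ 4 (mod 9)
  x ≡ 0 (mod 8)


Moduli 4, 9, 8 are not pairwise coprime, so CRT works modulo lcm(m_i) when all pairwise compatibility conditions hold.
Pairwise compatibility: gcd(m_i, m_j) must divide a_i - a_j for every pair.
Merge one congruence at a time:
  Start: x ≡ 3 (mod 4).
  Combine with x ≡ 4 (mod 9): gcd(4, 9) = 1; 4 - 3 = 1, which IS divisible by 1, so compatible.
    Write x = 3 + 4·t and substitute into x ≡ 4 (mod 9): 4·t ≡ 4 − 3 = 1 (mod 9).
    The inverse of 4 mod 9 is 7 (since 4·7 = 28 = 3·9 + 1), so t ≡ 7·1 = 7 ≡ 7 (mod 9).
    Then x = 3 + 4·7 = 31, valid modulo lcm(4, 9) = 36: x ≡ 31 (mod 36).
  Combine with x ≡ 0 (mod 8): gcd(36, 8) = 4, and 0 - 31 = -31 is NOT divisible by 4.
    ⇒ system is inconsistent (no integer solution).

No solution (the system is inconsistent).


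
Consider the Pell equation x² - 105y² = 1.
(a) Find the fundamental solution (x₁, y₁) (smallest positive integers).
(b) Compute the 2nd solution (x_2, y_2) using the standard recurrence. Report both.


Step 1: Find the fundamental solution (x₁, y₁) of x² - 105y² = 1.
  Expand √105 as a continued fraction. a₀ = ⌊√105⌋ = 10; iterate m_{k+1} = d_k·a_k − m_k, d_{k+1} = (105 − m_{k+1}²)/d_k, a_{k+1} = ⌊(a₀ + m_{k+1})/d_{k+1}⌋ (starting m₀ = 0, d₀ = 1), with convergents p_k = a_k·p_{k-1} + p_{k-2}, q_k = a_k·q_{k-1} + q_{k-2} (p₋₁ = 1, q₋₁ = 0):
  k = 0: a₀ = 10; p₀/q₀ = 10/1; p₀² − 105·q₀² = 100 − 105 = -5.
  k = 1: m = 10, d = 5, a = ⌊(10 + 10)/5⌋ = 4; p/q = (4·10 + 1)/(4·1 + 0) = 41/4; p² − 105·q² = 1681 − 1680 = 1.
  The first convergent with p² − 105·q² = 1 gives the fundamental solution (x₁, y₁) = (41, 4).
Step 2: Apply the recurrence (x_{n+1}, y_{n+1}) = (x₁x_n + 105y₁y_n, x₁y_n + y₁x_n) repeatedly.
  From (x_1, y_1) = (41, 4): x_2 = 41·41 + 105·4·4 = 3361; y_2 = 41·4 + 4·41 = 328.
Step 3: Verify x_2² - 105·y_2² = 11296321 - 11296320 = 1 (should be 1). ✓

(x_1, y_1) = (41, 4); (x_2, y_2) = (3361, 328).


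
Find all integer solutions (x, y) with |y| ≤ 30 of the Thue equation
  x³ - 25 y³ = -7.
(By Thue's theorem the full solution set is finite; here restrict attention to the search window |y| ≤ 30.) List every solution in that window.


The equation is x³ - 25y³ = -7. For fixed y, x³ = 25·y³ − 7, so a solution requires the RHS to be a perfect cube.
Strategy: iterate y from -30 to 30, compute RHS = 25·y³ − 7, and check whether it is a (positive or negative) perfect cube.
Check small values of y:
  y = 0: RHS = -7 is not a perfect cube.
  y = 1: RHS = 18 is not a perfect cube.
  y = -1: RHS = -32 is not a perfect cube.
  y = 2: RHS = 193 is not a perfect cube.
  y = -2: RHS = -207 is not a perfect cube.
  y = 3: RHS = 668 is not a perfect cube.
  y = -3: RHS = -682 is not a perfect cube.
Continuing the search up to |y| = 30 finds no solutions either.
No (x, y) in the scanned range satisfies the equation.

No integer solutions with |y| ≤ 30.


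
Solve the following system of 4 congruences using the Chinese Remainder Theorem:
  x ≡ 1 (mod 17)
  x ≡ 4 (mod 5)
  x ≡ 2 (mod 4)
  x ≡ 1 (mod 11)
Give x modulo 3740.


Product of moduli M = 17 · 5 · 4 · 11 = 3740.
Merge one congruence at a time:
  Start: x ≡ 1 (mod 17).
  Combine with x ≡ 4 (mod 5); new modulus lcm = 85.
    Write x = 1 + 17·t and substitute into x ≡ 4 (mod 5): 17·t ≡ 4 − 1 = 3 (mod 5).
    Reduce coefficients mod 5: 2·t ≡ 3 (mod 5).
    The inverse of 2 mod 5 is 3 (since 2·3 = 6 = 1·5 + 1), so t ≡ 3·3 = 9 ≡ 4 (mod 5).
    Then x = 1 + 17·4 = 69, valid modulo lcm(17, 5) = 85: x ≡ 69 (mod 85).
  Combine with x ≡ 2 (mod 4); new modulus lcm = 340.
    Write x = 69 + 85·t and substitute into x ≡ 2 (mod 4): 85·t ≡ 2 − 69 = -67 (mod 4).
    Reduce coefficients mod 4: 1·t ≡ 1 (mod 4).
    So t ≡ 1 (mod 4).
    Then x = 69 + 85·1 = 154, valid modulo lcm(85, 4) = 340: x ≡ 154 (mod 340).
  Combine with x ≡ 1 (mod 11); new modulus lcm = 3740.
    Write x = 154 + 340·t and substitute into x ≡ 1 (mod 11): 340·t ≡ 1 − 154 = -153 (mod 11).
    Reduce coefficients mod 11: 10·t ≡ 1 (mod 11).
    The inverse of 10 mod 11 is 10 (since 10·10 = 100 = 9·11 + 1), so t ≡ 10·1 = 10 ≡ 10 (mod 11).
    Then x = 154 + 340·10 = 3554, valid modulo lcm(340, 11) = 3740: x ≡ 3554 (mod 3740).
Verify against each original: 3554 mod 17 = 1, 3554 mod 5 = 4, 3554 mod 4 = 2, 3554 mod 11 = 1.

x ≡ 3554 (mod 3740).


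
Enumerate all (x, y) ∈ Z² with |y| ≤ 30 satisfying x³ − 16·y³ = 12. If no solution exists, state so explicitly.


The equation is x³ - 16y³ = 12. For fixed y, x³ = 16·y³ + 12, so a solution requires the RHS to be a perfect cube.
Strategy: iterate y from -30 to 30, compute RHS = 16·y³ + 12, and check whether it is a (positive or negative) perfect cube.
Check small values of y:
  y = 0: RHS = 12 is not a perfect cube.
  y = 1: RHS = 28 is not a perfect cube.
  y = -1: RHS = -4 is not a perfect cube.
  y = 2: RHS = 140 is not a perfect cube.
  y = -2: RHS = -116 is not a perfect cube.
  y = 3: RHS = 444 is not a perfect cube.
  y = -3: RHS = -420 is not a perfect cube.
Continuing the search up to |y| = 30 finds no solutions either.
No (x, y) in the scanned range satisfies the equation.

No integer solutions with |y| ≤ 30.


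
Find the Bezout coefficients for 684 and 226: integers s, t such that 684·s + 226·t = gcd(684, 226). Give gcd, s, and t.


Euclidean algorithm on (684, 226) — divide until remainder is 0:
  684 = 3 · 226 + 6
  226 = 37 · 6 + 4
  6 = 1 · 4 + 2
  4 = 2 · 2 + 0
gcd(684, 226) = 2.
Track Bezout coefficients alongside the remainders: start with r₀ = 684 = a·1 + b·0 (s = 1, t = 0) and r₁ = 226 = a·0 + b·1 (s = 0, t = 1); each new remainder r_{k+1} = r_{k-1} − q_k·r_k inherits s_{k+1} = s_{k-1} − q_k·s_k, t_{k+1} = t_{k-1} − q_k·t_k, so r_k = a·s_k + b·t_k at every step:
  q = 3: r = 6, s = 1 − 3·0 = 1, t = 0 − 3·1 = -3  (check: 684·1 + 226·(-3) = 6)
  q = 37: r = 4, s = 0 − 37·1 = -37, t = 1 − 37·(-3) = 112  (check: 684·(-37) + 226·112 = 4)
  q = 1: r = 2, s = 1 − 1·(-37) = 38, t = -3 − 1·112 = -115  (check: 684·38 + 226·(-115) = 2)
The row with r = 2 (the gcd) gives the Bezout coefficients s = 38, t = -115.
Result: 684 · (38) + 226 · (-115) = 2.

gcd(684, 226) = 2; s = 38, t = -115 (check: 684·38 + 226·(-115) = 2).


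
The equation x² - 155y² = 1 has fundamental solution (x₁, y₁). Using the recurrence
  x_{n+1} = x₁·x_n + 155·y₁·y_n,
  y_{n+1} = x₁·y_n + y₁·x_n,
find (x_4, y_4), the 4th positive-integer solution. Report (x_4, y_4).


Step 1: Find the fundamental solution (x₁, y₁) of x² - 155y² = 1.
  Expand √155 as a continued fraction. a₀ = ⌊√155⌋ = 12; iterate m_{k+1} = d_k·a_k − m_k, d_{k+1} = (155 − m_{k+1}²)/d_k, a_{k+1} = ⌊(a₀ + m_{k+1})/d_{k+1}⌋ (starting m₀ = 0, d₀ = 1), with convergents p_k = a_k·p_{k-1} + p_{k-2}, q_k = a_k·q_{k-1} + q_{k-2} (p₋₁ = 1, q₋₁ = 0):
  k = 0: a₀ = 12; p₀/q₀ = 12/1; p₀² − 155·q₀² = 144 − 155 = -11.
  k = 1: m = 12, d = 11, a = ⌊(12 + 12)/11⌋ = 2; p/q = (2·12 + 1)/(2·1 + 0) = 25/2; p² − 155·q² = 625 − 620 = 5.
  k = 2: m = 10, d = 5, a = ⌊(12 + 10)/5⌋ = 4; p/q = (4·25 + 12)/(4·2 + 1) = 112/9; p² − 155·q² = 12544 − 12555 = -11.
  k = 3: m = 10, d = 11, a = ⌊(12 + 10)/11⌋ = 2; p/q = (2·112 + 25)/(2·9 + 2) = 249/20; p² − 155·q² = 62001 − 62000 = 1.
  The first convergent with p² − 155·q² = 1 gives the fundamental solution (x₁, y₁) = (249, 20).
Step 2: Apply the recurrence (x_{n+1}, y_{n+1}) = (x₁x_n + 155y₁y_n, x₁y_n + y₁x_n) repeatedly.
  From (x_1, y_1) = (249, 20): x_2 = 249·249 + 155·20·20 = 124001; y_2 = 249·20 + 20·249 = 9960.
  From (x_2, y_2) = (124001, 9960): x_3 = 249·124001 + 155·20·9960 = 61752249; y_3 = 249·9960 + 20·124001 = 4960060.
  From (x_3, y_3) = (61752249, 4960060): x_4 = 249·61752249 + 155·20·4960060 = 30752496001; y_4 = 249·4960060 + 20·61752249 = 2470099920.
Step 3: Verify x_4² - 155·y_4² = 945716010291520992001 - 945716010291520992000 = 1 (should be 1). ✓

(x_1, y_1) = (249, 20); (x_4, y_4) = (30752496001, 2470099920).


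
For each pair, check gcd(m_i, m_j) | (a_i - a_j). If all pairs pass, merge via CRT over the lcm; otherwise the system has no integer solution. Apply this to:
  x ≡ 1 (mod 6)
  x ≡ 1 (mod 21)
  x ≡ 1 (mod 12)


Moduli 6, 21, 12 are not pairwise coprime, so CRT works modulo lcm(m_i) when all pairwise compatibility conditions hold.
Pairwise compatibility: gcd(m_i, m_j) must divide a_i - a_j for every pair.
Merge one congruence at a time:
  Start: x ≡ 1 (mod 6).
  Combine with x ≡ 1 (mod 21): gcd(6, 21) = 3; 1 - 1 = 0, which IS divisible by 3, so compatible.
    Write x = 1 + 6·t and substitute into x ≡ 1 (mod 21): 6·t ≡ 1 − 1 = 0 (mod 21).
    Divide the congruence (and modulus) by g = 3: 2·t ≡ 0 (mod 7).
    The inverse of 2 mod 7 is 4 (since 2·4 = 8 = 1·7 + 1), so t ≡ 4·0 = 0 ≡ 0 (mod 7).
    Then x = 1 + 6·0 = 1, valid modulo lcm(6, 21) = 42: x ≡ 1 (mod 42).
  Combine with x ≡ 1 (mod 12): gcd(42, 12) = 6; 1 - 1 = 0, which IS divisible by 6, so compatible.
    Write x = 1 + 42·t and substitute into x ≡ 1 (mod 12): 42·t ≡ 1 − 1 = 0 (mod 12).
    Divide the congruence (and modulus) by g = 6: 7·t ≡ 0 (mod 2).
    Reduce coefficients mod 2: 1·t ≡ 0 (mod 2).
    So t ≡ 0 (mod 2).
    Then x = 1 + 42·0 = 1, valid modulo lcm(42, 12) = 84: x ≡ 1 (mod 84).
Verify: 1 mod 6 = 1, 1 mod 21 = 1, 1 mod 12 = 1.

x ≡ 1 (mod 84).


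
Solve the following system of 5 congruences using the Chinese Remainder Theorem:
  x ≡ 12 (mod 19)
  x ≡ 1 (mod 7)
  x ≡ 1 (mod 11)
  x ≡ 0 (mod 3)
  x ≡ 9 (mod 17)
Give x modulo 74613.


Product of moduli M = 19 · 7 · 11 · 3 · 17 = 74613.
Merge one congruence at a time:
  Start: x ≡ 12 (mod 19).
  Combine with x ≡ 1 (mod 7); new modulus lcm = 133.
    Write x = 12 + 19·t and substitute into x ≡ 1 (mod 7): 19·t ≡ 1 − 12 = -11 (mod 7).
    Reduce coefficients mod 7: 5·t ≡ 3 (mod 7).
    The inverse of 5 mod 7 is 3 (since 5·3 = 15 = 2·7 + 1), so t ≡ 3·3 = 9 ≡ 2 (mod 7).
    Then x = 12 + 19·2 = 50, valid modulo lcm(19, 7) = 133: x ≡ 50 (mod 133).
  Combine with x ≡ 1 (mod 11); new modulus lcm = 1463.
    Write x = 50 + 133·t and substitute into x ≡ 1 (mod 11): 133·t ≡ 1 − 50 = -49 (mod 11).
    Reduce coefficients mod 11: 1·t ≡ 6 (mod 11).
    So t ≡ 6 (mod 11).
    Then x = 50 + 133·6 = 848, valid modulo lcm(133, 11) = 1463: x ≡ 848 (mod 1463).
  Combine with x ≡ 0 (mod 3); new modulus lcm = 4389.
    Write x = 848 + 1463·t and substitute into x ≡ 0 (mod 3): 1463·t ≡ 0 − 848 = -848 (mod 3).
    Reduce coefficients mod 3: 2·t ≡ 1 (mod 3).
    The inverse of 2 mod 3 is 2 (since 2·2 = 4 = 1·3 + 1), so t ≡ 2·1 = 2 ≡ 2 (mod 3).
    Then x = 848 + 1463·2 = 3774, valid modulo lcm(1463, 3) = 4389: x ≡ 3774 (mod 4389).
  Combine with x ≡ 9 (mod 17); new modulus lcm = 74613.
    Write x = 3774 + 4389·t and substitute into x ≡ 9 (mod 17): 4389·t ≡ 9 − 3774 = -3765 (mod 17).
    Reduce coefficients mod 17: 3·t ≡ 9 (mod 17).
    The inverse of 3 mod 17 is 6 (since 3·6 = 18 = 1·17 + 1), so t ≡ 6·9 = 54 ≡ 3 (mod 17).
    Then x = 3774 + 4389·3 = 16941, valid modulo lcm(4389, 17) = 74613: x ≡ 16941 (mod 74613).
Verify against each original: 16941 mod 19 = 12, 16941 mod 7 = 1, 16941 mod 11 = 1, 16941 mod 3 = 0, 16941 mod 17 = 9.

x ≡ 16941 (mod 74613).


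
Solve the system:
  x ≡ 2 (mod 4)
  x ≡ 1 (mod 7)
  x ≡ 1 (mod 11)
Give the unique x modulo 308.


Moduli 4, 7, 11 are pairwise coprime; by CRT there is a unique solution modulo M = 4 · 7 · 11 = 308.
Solve pairwise, accumulating the modulus:
  Start with x ≡ 2 (mod 4).
  Combine with x ≡ 1 (mod 7): since gcd(4, 7) = 1, we get a unique residue mod 28.
    Write x = 2 + 4·t and substitute into x ≡ 1 (mod 7): 4·t ≡ 1 − 2 = -1 (mod 7).
    Reduce coefficients mod 7: 4·t ≡ 6 (mod 7).
    The inverse of 4 mod 7 is 2 (since 4·2 = 8 = 1·7 + 1), so t ≡ 2·6 = 12 ≡ 5 (mod 7).
    Then x = 2 + 4·5 = 22, valid modulo lcm(4, 7) = 28: x ≡ 22 (mod 28).
  Combine with x ≡ 1 (mod 11): since gcd(28, 11) = 1, we get a unique residue mod 308.
    Write x = 22 + 28·t and substitute into x ≡ 1 (mod 11): 28·t ≡ 1 − 22 = -21 (mod 11).
    Reduce coefficients mod 11: 6·t ≡ 1 (mod 11).
    The inverse of 6 mod 11 is 2 (since 6·2 = 12 = 1·11 + 1), so t ≡ 2·1 = 2 ≡ 2 (mod 11).
    Then x = 22 + 28·2 = 78, valid modulo lcm(28, 11) = 308: x ≡ 78 (mod 308).
Verify: 78 mod 4 = 2 ✓, 78 mod 7 = 1 ✓, 78 mod 11 = 1 ✓.

x ≡ 78 (mod 308).


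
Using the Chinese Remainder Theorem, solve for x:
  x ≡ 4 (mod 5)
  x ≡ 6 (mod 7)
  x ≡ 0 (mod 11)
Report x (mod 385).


Moduli 5, 7, 11 are pairwise coprime; by CRT there is a unique solution modulo M = 5 · 7 · 11 = 385.
Solve pairwise, accumulating the modulus:
  Start with x ≡ 4 (mod 5).
  Combine with x ≡ 6 (mod 7): since gcd(5, 7) = 1, we get a unique residue mod 35.
    Write x = 4 + 5·t and substitute into x ≡ 6 (mod 7): 5·t ≡ 6 − 4 = 2 (mod 7).
    The inverse of 5 mod 7 is 3 (since 5·3 = 15 = 2·7 + 1), so t ≡ 3·2 = 6 ≡ 6 (mod 7).
    Then x = 4 + 5·6 = 34, valid modulo lcm(5, 7) = 35: x ≡ 34 (mod 35).
  Combine with x ≡ 0 (mod 11): since gcd(35, 11) = 1, we get a unique residue mod 385.
    Write x = 34 + 35·t and substitute into x ≡ 0 (mod 11): 35·t ≡ 0 − 34 = -34 (mod 11).
    Reduce coefficients mod 11: 2·t ≡ 10 (mod 11).
    The inverse of 2 mod 11 is 6 (since 2·6 = 12 = 1·11 + 1), so t ≡ 6·10 = 60 ≡ 5 (mod 11).
    Then x = 34 + 35·5 = 209, valid modulo lcm(35, 11) = 385: x ≡ 209 (mod 385).
Verify: 209 mod 5 = 4 ✓, 209 mod 7 = 6 ✓, 209 mod 11 = 0 ✓.

x ≡ 209 (mod 385).


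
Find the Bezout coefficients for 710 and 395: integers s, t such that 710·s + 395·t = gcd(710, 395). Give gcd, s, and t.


Euclidean algorithm on (710, 395) — divide until remainder is 0:
  710 = 1 · 395 + 315
  395 = 1 · 315 + 80
  315 = 3 · 80 + 75
  80 = 1 · 75 + 5
  75 = 15 · 5 + 0
gcd(710, 395) = 5.
Track Bezout coefficients alongside the remainders: start with r₀ = 710 = a·1 + b·0 (s = 1, t = 0) and r₁ = 395 = a·0 + b·1 (s = 0, t = 1); each new remainder r_{k+1} = r_{k-1} − q_k·r_k inherits s_{k+1} = s_{k-1} − q_k·s_k, t_{k+1} = t_{k-1} − q_k·t_k, so r_k = a·s_k + b·t_k at every step:
  q = 1: r = 315, s = 1 − 1·0 = 1, t = 0 − 1·1 = -1  (check: 710·1 + 395·(-1) = 315)
  q = 1: r = 80, s = 0 − 1·1 = -1, t = 1 − 1·(-1) = 2  (check: 710·(-1) + 395·2 = 80)
  q = 3: r = 75, s = 1 − 3·(-1) = 4, t = -1 − 3·2 = -7  (check: 710·4 + 395·(-7) = 75)
  q = 1: r = 5, s = -1 − 1·4 = -5, t = 2 − 1·(-7) = 9  (check: 710·(-5) + 395·9 = 5)
The row with r = 5 (the gcd) gives the Bezout coefficients s = -5, t = 9.
Result: 710 · (-5) + 395 · (9) = 5.

gcd(710, 395) = 5; s = -5, t = 9 (check: 710·(-5) + 395·9 = 5).


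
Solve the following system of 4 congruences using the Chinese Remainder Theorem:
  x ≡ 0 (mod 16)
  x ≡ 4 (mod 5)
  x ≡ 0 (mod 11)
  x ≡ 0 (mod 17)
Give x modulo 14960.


Product of moduli M = 16 · 5 · 11 · 17 = 14960.
Merge one congruence at a time:
  Start: x ≡ 0 (mod 16).
  Combine with x ≡ 4 (mod 5); new modulus lcm = 80.
    Write x = 0 + 16·t and substitute into x ≡ 4 (mod 5): 16·t ≡ 4 − 0 = 4 (mod 5).
    Reduce coefficients mod 5: 1·t ≡ 4 (mod 5).
    So t ≡ 4 (mod 5).
    Then x = 0 + 16·4 = 64, valid modulo lcm(16, 5) = 80: x ≡ 64 (mod 80).
  Combine with x ≡ 0 (mod 11); new modulus lcm = 880.
    Write x = 64 + 80·t and substitute into x ≡ 0 (mod 11): 80·t ≡ 0 − 64 = -64 (mod 11).
    Reduce coefficients mod 11: 3·t ≡ 2 (mod 11).
    The inverse of 3 mod 11 is 4 (since 3·4 = 12 = 1·11 + 1), so t ≡ 4·2 = 8 ≡ 8 (mod 11).
    Then x = 64 + 80·8 = 704, valid modulo lcm(80, 11) = 880: x ≡ 704 (mod 880).
  Combine with x ≡ 0 (mod 17); new modulus lcm = 14960.
    Write x = 704 + 880·t and substitute into x ≡ 0 (mod 17): 880·t ≡ 0 − 704 = -704 (mod 17).
    Reduce coefficients mod 17: 13·t ≡ 10 (mod 17).
    The inverse of 13 mod 17 is 4 (since 13·4 = 52 = 3·17 + 1), so t ≡ 4·10 = 40 ≡ 6 (mod 17).
    Then x = 704 + 880·6 = 5984, valid modulo lcm(880, 17) = 14960: x ≡ 5984 (mod 14960).
Verify against each original: 5984 mod 16 = 0, 5984 mod 5 = 4, 5984 mod 11 = 0, 5984 mod 17 = 0.

x ≡ 5984 (mod 14960).


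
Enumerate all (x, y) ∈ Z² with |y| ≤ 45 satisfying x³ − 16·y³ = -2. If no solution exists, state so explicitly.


The equation is x³ - 16y³ = -2. For fixed y, x³ = 16·y³ − 2, so a solution requires the RHS to be a perfect cube.
Strategy: iterate y from -45 to 45, compute RHS = 16·y³ − 2, and check whether it is a (positive or negative) perfect cube.
Check small values of y:
  y = 0: RHS = -2 is not a perfect cube.
  y = 1: RHS = 14 is not a perfect cube.
  y = -1: RHS = -18 is not a perfect cube.
  y = 2: RHS = 126 is not a perfect cube.
  y = -2: RHS = -130 is not a perfect cube.
  y = 3: RHS = 430 is not a perfect cube.
  y = -3: RHS = -434 is not a perfect cube.
Continuing the search up to |y| = 45 finds no solutions either.
No (x, y) in the scanned range satisfies the equation.

No integer solutions with |y| ≤ 45.


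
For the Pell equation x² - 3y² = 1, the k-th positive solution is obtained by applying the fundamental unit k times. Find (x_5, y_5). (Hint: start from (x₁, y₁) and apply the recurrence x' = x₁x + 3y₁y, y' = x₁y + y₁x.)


Step 1: Find the fundamental solution (x₁, y₁) of x² - 3y² = 1.
  Expand √3 as a continued fraction. a₀ = ⌊√3⌋ = 1; iterate m_{k+1} = d_k·a_k − m_k, d_{k+1} = (3 − m_{k+1}²)/d_k, a_{k+1} = ⌊(a₀ + m_{k+1})/d_{k+1}⌋ (starting m₀ = 0, d₀ = 1), with convergents p_k = a_k·p_{k-1} + p_{k-2}, q_k = a_k·q_{k-1} + q_{k-2} (p₋₁ = 1, q₋₁ = 0):
  k = 0: a₀ = 1; p₀/q₀ = 1/1; p₀² − 3·q₀² = 1 − 3 = -2.
  k = 1: m = 1, d = 2, a = ⌊(1 + 1)/2⌋ = 1; p/q = (1·1 + 1)/(1·1 + 0) = 2/1; p² − 3·q² = 4 − 3 = 1.
  The first convergent with p² − 3·q² = 1 gives the fundamental solution (x₁, y₁) = (2, 1).
Step 2: Apply the recurrence (x_{n+1}, y_{n+1}) = (x₁x_n + 3y₁y_n, x₁y_n + y₁x_n) repeatedly.
  From (x_1, y_1) = (2, 1): x_2 = 2·2 + 3·1·1 = 7; y_2 = 2·1 + 1·2 = 4.
  From (x_2, y_2) = (7, 4): x_3 = 2·7 + 3·1·4 = 26; y_3 = 2·4 + 1·7 = 15.
  From (x_3, y_3) = (26, 15): x_4 = 2·26 + 3·1·15 = 97; y_4 = 2·15 + 1·26 = 56.
  From (x_4, y_4) = (97, 56): x_5 = 2·97 + 3·1·56 = 362; y_5 = 2·56 + 1·97 = 209.
Step 3: Verify x_5² - 3·y_5² = 131044 - 131043 = 1 (should be 1). ✓

(x_1, y_1) = (2, 1); (x_5, y_5) = (362, 209).


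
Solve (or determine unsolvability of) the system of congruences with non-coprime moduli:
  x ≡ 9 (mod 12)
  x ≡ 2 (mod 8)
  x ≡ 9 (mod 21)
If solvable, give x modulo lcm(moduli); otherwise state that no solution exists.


Moduli 12, 8, 21 are not pairwise coprime, so CRT works modulo lcm(m_i) when all pairwise compatibility conditions hold.
Pairwise compatibility: gcd(m_i, m_j) must divide a_i - a_j for every pair.
Merge one congruence at a time:
  Start: x ≡ 9 (mod 12).
  Combine with x ≡ 2 (mod 8): gcd(12, 8) = 4, and 2 - 9 = -7 is NOT divisible by 4.
    ⇒ system is inconsistent (no integer solution).

No solution (the system is inconsistent).


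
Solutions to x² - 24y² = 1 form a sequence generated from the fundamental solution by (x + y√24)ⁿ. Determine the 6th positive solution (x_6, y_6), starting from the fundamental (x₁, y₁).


Step 1: Find the fundamental solution (x₁, y₁) of x² - 24y² = 1.
  Expand √24 as a continued fraction. a₀ = ⌊√24⌋ = 4; iterate m_{k+1} = d_k·a_k − m_k, d_{k+1} = (24 − m_{k+1}²)/d_k, a_{k+1} = ⌊(a₀ + m_{k+1})/d_{k+1}⌋ (starting m₀ = 0, d₀ = 1), with convergents p_k = a_k·p_{k-1} + p_{k-2}, q_k = a_k·q_{k-1} + q_{k-2} (p₋₁ = 1, q₋₁ = 0):
  k = 0: a₀ = 4; p₀/q₀ = 4/1; p₀² − 24·q₀² = 16 − 24 = -8.
  k = 1: m = 4, d = 8, a = ⌊(4 + 4)/8⌋ = 1; p/q = (1·4 + 1)/(1·1 + 0) = 5/1; p² − 24·q² = 25 − 24 = 1.
  The first convergent with p² − 24·q² = 1 gives the fundamental solution (x₁, y₁) = (5, 1).
Step 2: Apply the recurrence (x_{n+1}, y_{n+1}) = (x₁x_n + 24y₁y_n, x₁y_n + y₁x_n) repeatedly.
  From (x_1, y_1) = (5, 1): x_2 = 5·5 + 24·1·1 = 49; y_2 = 5·1 + 1·5 = 10.
  From (x_2, y_2) = (49, 10): x_3 = 5·49 + 24·1·10 = 485; y_3 = 5·10 + 1·49 = 99.
  From (x_3, y_3) = (485, 99): x_4 = 5·485 + 24·1·99 = 4801; y_4 = 5·99 + 1·485 = 980.
  From (x_4, y_4) = (4801, 980): x_5 = 5·4801 + 24·1·980 = 47525; y_5 = 5·980 + 1·4801 = 9701.
  From (x_5, y_5) = (47525, 9701): x_6 = 5·47525 + 24·1·9701 = 470449; y_6 = 5·9701 + 1·47525 = 96030.
Step 3: Verify x_6² - 24·y_6² = 221322261601 - 221322261600 = 1 (should be 1). ✓

(x_1, y_1) = (5, 1); (x_6, y_6) = (470449, 96030).


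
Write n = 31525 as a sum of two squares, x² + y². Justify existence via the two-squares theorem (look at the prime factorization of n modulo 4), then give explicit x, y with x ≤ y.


Step 1: Factor n = 31525 = 5^2 · 13 · 97.
Step 2: Check the mod-4 condition on each prime factor: 5 ≡ 1 (mod 4), exponent 2; 13 ≡ 1 (mod 4), exponent 1; 97 ≡ 1 (mod 4), exponent 1.
All primes ≡ 3 (mod 4) appear to even exponent (or don't appear), so by the two-squares theorem n IS expressible as a sum of two squares.
Step 3: Build a representation. Group n = k² · m with k = 5 and m = 13 · 97 = 1261 (a product of primes ≡ 1 (mod 4)); a representation of m scales to one of n via (k·x)² + (k·y)² = k²(x² + y²). Each prime p ≡ 1 (mod 4) is itself a sum of two squares; find a² by testing p − a² for a perfect square:
  13: 13 − 1² = 12, 13 − 2² = 9 = 3² ⇒ 13 = 2² + 3².
  97: 97 − 1² = 96, 97 − 2² = 93, 97 − 3² = 88, 97 − 4² = 81 = 9² ⇒ 97 = 4² + 9².
  Combine using the Brahmagupta–Fibonacci identity (a² + b²)(c² + d²) = (ac − bd)² + (ad + bc)² = (ac + bd)² + (ad − bc)²:
  13 · 97 = 1261: from (2² + 3²)(4² + 9²), take (2·4 − 3·9, 2·9 + 3·4) = (8 − 27, 18 + 12) = (-19, 30); dropping signs (only squares matter) gives (19, 30); check 19² + 30² = 361 + 900 = 1261 ✓.
  Scale by k = 5: (5·19, 5·30) = (95, 150).
Step 4: Order so x ≤ y and verify: 95² + 150² = 9025 + 22500 = 31525 = n. ✓

n = 31525 = 95² + 150² (one valid representation with x ≤ y).


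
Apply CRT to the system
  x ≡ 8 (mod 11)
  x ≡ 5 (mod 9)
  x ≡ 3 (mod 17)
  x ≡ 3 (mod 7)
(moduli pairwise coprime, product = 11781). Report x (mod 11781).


Product of moduli M = 11 · 9 · 17 · 7 = 11781.
Merge one congruence at a time:
  Start: x ≡ 8 (mod 11).
  Combine with x ≡ 5 (mod 9); new modulus lcm = 99.
    Write x = 8 + 11·t and substitute into x ≡ 5 (mod 9): 11·t ≡ 5 − 8 = -3 (mod 9).
    Reduce coefficients mod 9: 2·t ≡ 6 (mod 9).
    The inverse of 2 mod 9 is 5 (since 2·5 = 10 = 1·9 + 1), so t ≡ 5·6 = 30 ≡ 3 (mod 9).
    Then x = 8 + 11·3 = 41, valid modulo lcm(11, 9) = 99: x ≡ 41 (mod 99).
  Combine with x ≡ 3 (mod 17); new modulus lcm = 1683.
    Write x = 41 + 99·t and substitute into x ≡ 3 (mod 17): 99·t ≡ 3 − 41 = -38 (mod 17).
    Reduce coefficients mod 17: 14·t ≡ 13 (mod 17).
    The inverse of 14 mod 17 is 11 (since 14·11 = 154 = 9·17 + 1), so t ≡ 11·13 = 143 ≡ 7 (mod 17).
    Then x = 41 + 99·7 = 734, valid modulo lcm(99, 17) = 1683: x ≡ 734 (mod 1683).
  Combine with x ≡ 3 (mod 7); new modulus lcm = 11781.
    Write x = 734 + 1683·t and substitute into x ≡ 3 (mod 7): 1683·t ≡ 3 − 734 = -731 (mod 7).
    Reduce coefficients mod 7: 3·t ≡ 4 (mod 7).
    The inverse of 3 mod 7 is 5 (since 3·5 = 15 = 2·7 + 1), so t ≡ 5·4 = 20 ≡ 6 (mod 7).
    Then x = 734 + 1683·6 = 10832, valid modulo lcm(1683, 7) = 11781: x ≡ 10832 (mod 11781).
Verify against each original: 10832 mod 11 = 8, 10832 mod 9 = 5, 10832 mod 17 = 3, 10832 mod 7 = 3.

x ≡ 10832 (mod 11781).


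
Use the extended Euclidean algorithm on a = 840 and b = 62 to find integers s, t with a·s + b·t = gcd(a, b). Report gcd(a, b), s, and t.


Euclidean algorithm on (840, 62) — divide until remainder is 0:
  840 = 13 · 62 + 34
  62 = 1 · 34 + 28
  34 = 1 · 28 + 6
  28 = 4 · 6 + 4
  6 = 1 · 4 + 2
  4 = 2 · 2 + 0
gcd(840, 62) = 2.
Track Bezout coefficients alongside the remainders: start with r₀ = 840 = a·1 + b·0 (s = 1, t = 0) and r₁ = 62 = a·0 + b·1 (s = 0, t = 1); each new remainder r_{k+1} = r_{k-1} − q_k·r_k inherits s_{k+1} = s_{k-1} − q_k·s_k, t_{k+1} = t_{k-1} − q_k·t_k, so r_k = a·s_k + b·t_k at every step:
  q = 13: r = 34, s = 1 − 13·0 = 1, t = 0 − 13·1 = -13  (check: 840·1 + 62·(-13) = 34)
  q = 1: r = 28, s = 0 − 1·1 = -1, t = 1 − 1·(-13) = 14  (check: 840·(-1) + 62·14 = 28)
  q = 1: r = 6, s = 1 − 1·(-1) = 2, t = -13 − 1·14 = -27  (check: 840·2 + 62·(-27) = 6)
  q = 4: r = 4, s = -1 − 4·2 = -9, t = 14 − 4·(-27) = 122  (check: 840·(-9) + 62·122 = 4)
  q = 1: r = 2, s = 2 − 1·(-9) = 11, t = -27 − 1·122 = -149  (check: 840·11 + 62·(-149) = 2)
The row with r = 2 (the gcd) gives the Bezout coefficients s = 11, t = -149.
Result: 840 · (11) + 62 · (-149) = 2.

gcd(840, 62) = 2; s = 11, t = -149 (check: 840·11 + 62·(-149) = 2).


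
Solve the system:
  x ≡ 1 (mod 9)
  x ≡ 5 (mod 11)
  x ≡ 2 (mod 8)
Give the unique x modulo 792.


Moduli 9, 11, 8 are pairwise coprime; by CRT there is a unique solution modulo M = 9 · 11 · 8 = 792.
Solve pairwise, accumulating the modulus:
  Start with x ≡ 1 (mod 9).
  Combine with x ≡ 5 (mod 11): since gcd(9, 11) = 1, we get a unique residue mod 99.
    Write x = 1 + 9·t and substitute into x ≡ 5 (mod 11): 9·t ≡ 5 − 1 = 4 (mod 11).
    The inverse of 9 mod 11 is 5 (since 9·5 = 45 = 4·11 + 1), so t ≡ 5·4 = 20 ≡ 9 (mod 11).
    Then x = 1 + 9·9 = 82, valid modulo lcm(9, 11) = 99: x ≡ 82 (mod 99).
  Combine with x ≡ 2 (mod 8): since gcd(99, 8) = 1, we get a unique residue mod 792.
    Write x = 82 + 99·t and substitute into x ≡ 2 (mod 8): 99·t ≡ 2 − 82 = -80 (mod 8).
    Reduce coefficients mod 8: 3·t ≡ 0 (mod 8).
    The inverse of 3 mod 8 is 3 (since 3·3 = 9 = 1·8 + 1), so t ≡ 3·0 = 0 ≡ 0 (mod 8).
    Then x = 82 + 99·0 = 82, valid modulo lcm(99, 8) = 792: x ≡ 82 (mod 792).
Verify: 82 mod 9 = 1 ✓, 82 mod 11 = 5 ✓, 82 mod 8 = 2 ✓.

x ≡ 82 (mod 792).


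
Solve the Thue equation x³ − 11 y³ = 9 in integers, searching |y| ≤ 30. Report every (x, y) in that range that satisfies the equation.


The equation is x³ - 11y³ = 9. For fixed y, x³ = 11·y³ + 9, so a solution requires the RHS to be a perfect cube.
Strategy: iterate y from -30 to 30, compute RHS = 11·y³ + 9, and check whether it is a (positive or negative) perfect cube.
Check small values of y:
  y = 0: RHS = 9 is not a perfect cube.
  y = 1: RHS = 20 is not a perfect cube.
  y = -1: RHS = -2 is not a perfect cube.
  y = 2: RHS = 97 is not a perfect cube.
  y = -2: RHS = -79 is not a perfect cube.
  y = 3: RHS = 306 is not a perfect cube.
  y = -3: RHS = -288 is not a perfect cube.
Continuing the search up to |y| = 30 finds no solutions either.
No (x, y) in the scanned range satisfies the equation.

No integer solutions with |y| ≤ 30.


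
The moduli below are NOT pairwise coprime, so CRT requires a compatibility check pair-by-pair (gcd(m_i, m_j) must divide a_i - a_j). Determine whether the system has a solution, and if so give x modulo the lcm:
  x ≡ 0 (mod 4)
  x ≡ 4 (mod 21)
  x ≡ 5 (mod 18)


Moduli 4, 21, 18 are not pairwise coprime, so CRT works modulo lcm(m_i) when all pairwise compatibility conditions hold.
Pairwise compatibility: gcd(m_i, m_j) must divide a_i - a_j for every pair.
Merge one congruence at a time:
  Start: x ≡ 0 (mod 4).
  Combine with x ≡ 4 (mod 21): gcd(4, 21) = 1; 4 - 0 = 4, which IS divisible by 1, so compatible.
    Write x = 0 + 4·t and substitute into x ≡ 4 (mod 21): 4·t ≡ 4 − 0 = 4 (mod 21).
    The inverse of 4 mod 21 is 16 (since 4·16 = 64 = 3·21 + 1), so t ≡ 16·4 = 64 ≡ 1 (mod 21).
    Then x = 0 + 4·1 = 4, valid modulo lcm(4, 21) = 84: x ≡ 4 (mod 84).
  Combine with x ≡ 5 (mod 18): gcd(84, 18) = 6, and 5 - 4 = 1 is NOT divisible by 6.
    ⇒ system is inconsistent (no integer solution).

No solution (the system is inconsistent).


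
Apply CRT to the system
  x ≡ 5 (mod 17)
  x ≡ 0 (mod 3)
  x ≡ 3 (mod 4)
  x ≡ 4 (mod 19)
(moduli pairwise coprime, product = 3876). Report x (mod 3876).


Product of moduli M = 17 · 3 · 4 · 19 = 3876.
Merge one congruence at a time:
  Start: x ≡ 5 (mod 17).
  Combine with x ≡ 0 (mod 3); new modulus lcm = 51.
    Write x = 5 + 17·t and substitute into x ≡ 0 (mod 3): 17·t ≡ 0 − 5 = -5 (mod 3).
    Reduce coefficients mod 3: 2·t ≡ 1 (mod 3).
    The inverse of 2 mod 3 is 2 (since 2·2 = 4 = 1·3 + 1), so t ≡ 2·1 = 2 ≡ 2 (mod 3).
    Then x = 5 + 17·2 = 39, valid modulo lcm(17, 3) = 51: x ≡ 39 (mod 51).
  Combine with x ≡ 3 (mod 4); new modulus lcm = 204.
    Write x = 39 + 51·t and substitute into x ≡ 3 (mod 4): 51·t ≡ 3 − 39 = -36 (mod 4).
    Reduce coefficients mod 4: 3·t ≡ 0 (mod 4).
    The inverse of 3 mod 4 is 3 (since 3·3 = 9 = 2·4 + 1), so t ≡ 3·0 = 0 ≡ 0 (mod 4).
    Then x = 39 + 51·0 = 39, valid modulo lcm(51, 4) = 204: x ≡ 39 (mod 204).
  Combine with x ≡ 4 (mod 19); new modulus lcm = 3876.
    Write x = 39 + 204·t and substitute into x ≡ 4 (mod 19): 204·t ≡ 4 − 39 = -35 (mod 19).
    Reduce coefficients mod 19: 14·t ≡ 3 (mod 19).
    The inverse of 14 mod 19 is 15 (since 14·15 = 210 = 11·19 + 1), so t ≡ 15·3 = 45 ≡ 7 (mod 19).
    Then x = 39 + 204·7 = 1467, valid modulo lcm(204, 19) = 3876: x ≡ 1467 (mod 3876).
Verify against each original: 1467 mod 17 = 5, 1467 mod 3 = 0, 1467 mod 4 = 3, 1467 mod 19 = 4.

x ≡ 1467 (mod 3876).


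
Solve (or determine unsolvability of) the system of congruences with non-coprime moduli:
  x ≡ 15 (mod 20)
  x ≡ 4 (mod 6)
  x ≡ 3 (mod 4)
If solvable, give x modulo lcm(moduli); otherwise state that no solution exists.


Moduli 20, 6, 4 are not pairwise coprime, so CRT works modulo lcm(m_i) when all pairwise compatibility conditions hold.
Pairwise compatibility: gcd(m_i, m_j) must divide a_i - a_j for every pair.
Merge one congruence at a time:
  Start: x ≡ 15 (mod 20).
  Combine with x ≡ 4 (mod 6): gcd(20, 6) = 2, and 4 - 15 = -11 is NOT divisible by 2.
    ⇒ system is inconsistent (no integer solution).

No solution (the system is inconsistent).
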